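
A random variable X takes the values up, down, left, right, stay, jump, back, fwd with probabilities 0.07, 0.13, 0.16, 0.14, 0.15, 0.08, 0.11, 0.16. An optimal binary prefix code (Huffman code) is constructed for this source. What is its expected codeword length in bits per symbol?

Repeatedly combine the two least-probable nodes; the expected code length is the sum of the merged weights.
merge 7/100 + 2/25 → 3/20
merge 11/100 + 13/100 → 6/25
merge 7/50 + 3/20 → 29/100
merge 3/20 + 4/25 → 31/100
merge 4/25 + 6/25 → 2/5
merge 29/100 + 31/100 → 3/5
merge 2/5 + 3/5 → 1
L = 3/20 + 6/25 + 29/100 + 31/100 + 2/5 + 3/5 + 1 = 299/100 = 2.99 bits/symbol.

2.99 bits/symbol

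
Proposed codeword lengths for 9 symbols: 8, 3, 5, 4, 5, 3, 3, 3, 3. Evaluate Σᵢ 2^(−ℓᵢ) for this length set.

With common denominator 2^8 = 256: Σ 2^(−ℓᵢ) = 1/256 + 32/256 + 8/256 + 16/256 + 8/256 + 32/256 + 32/256 + 32/256 + 32/256 = 193/256 = 0.75390625.

0.75390625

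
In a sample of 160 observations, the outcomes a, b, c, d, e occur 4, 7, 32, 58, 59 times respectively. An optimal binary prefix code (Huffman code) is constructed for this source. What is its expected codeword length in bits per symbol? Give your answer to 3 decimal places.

1.969 bits/symbol

Probabilities are the counts divided by 160.
Repeatedly combine the two least-probable nodes; the expected code length is the sum of the merged weights.
merge 1/40 + 7/160 → 11/160
merge 11/160 + 1/5 → 43/160
merge 43/160 + 29/80 → 101/160
merge 59/160 + 101/160 → 1
L = 11/160 + 43/160 + 101/160 + 1 = 63/32 ≈ 1.969 bits/symbol.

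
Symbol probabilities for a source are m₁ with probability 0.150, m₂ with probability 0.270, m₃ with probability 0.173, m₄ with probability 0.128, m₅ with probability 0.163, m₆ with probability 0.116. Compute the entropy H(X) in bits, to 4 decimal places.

2.5252 bits

H = −Σ pᵢ log₂ pᵢ.
−0.150·log₂(0.150) = 0.4105
−0.270·log₂(0.270) = 0.5100
−0.173·log₂(0.173) = 0.4379
−0.128·log₂(0.128) = 0.3796
−0.163·log₂(0.163) = 0.4266
−0.116·log₂(0.116) = 0.3605
Sum ≈ 2.5252 → 2.5252 bits.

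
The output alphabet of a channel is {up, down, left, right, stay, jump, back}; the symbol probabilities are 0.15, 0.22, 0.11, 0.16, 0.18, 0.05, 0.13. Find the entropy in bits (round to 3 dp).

2.708 bits

H = −Σ pᵢ log₂ pᵢ.
−0.15·log₂(0.15) = 0.4105
−0.22·log₂(0.22) = 0.4806
−0.11·log₂(0.11) = 0.3503
−0.16·log₂(0.16) = 0.4230
−0.18·log₂(0.18) = 0.4453
−0.05·log₂(0.05) = 0.2161
−0.13·log₂(0.13) = 0.3826
Sum ≈ 2.7085 → 2.708 bits.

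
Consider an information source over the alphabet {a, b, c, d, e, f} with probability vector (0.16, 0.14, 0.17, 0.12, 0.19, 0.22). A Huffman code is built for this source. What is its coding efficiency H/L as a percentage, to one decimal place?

Entropy H = −Σ p log₂ p ≈ 2.5576 bits.
Huffman merges: 3/25+7/50→13/50; 4/25+17/100→33/100; 19/100+11/50→41/100; 13/50+33/100→59/100; 41/100+59/100→1. L = 259/100 ≈ 2.5900.
Efficiency = H/L = 2.5576/2.5900 = 98.7%.

98.7%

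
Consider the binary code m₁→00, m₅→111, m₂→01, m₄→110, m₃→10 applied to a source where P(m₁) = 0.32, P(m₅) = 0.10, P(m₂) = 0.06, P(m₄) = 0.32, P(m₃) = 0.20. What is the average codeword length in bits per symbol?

L̄ = Σ pᵢ·ℓᵢ = 0.32·2 + 0.10·3 + 0.06·2 + 0.32·3 + 0.20·2 = 2.42 bits/symbol.

2.42 bits/symbol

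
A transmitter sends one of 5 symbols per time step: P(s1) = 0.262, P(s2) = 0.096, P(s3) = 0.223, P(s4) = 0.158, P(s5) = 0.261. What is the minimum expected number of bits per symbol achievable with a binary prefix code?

Repeatedly combine the two least-probable nodes; the expected code length is the sum of the merged weights.
merge 12/125 + 79/500 → 127/500
merge 223/1000 + 127/500 → 477/1000
merge 261/1000 + 131/500 → 523/1000
merge 477/1000 + 523/1000 → 1
L = 127/500 + 477/1000 + 523/1000 + 1 = 1127/500 = 2.254 bits/symbol.

2.254 bits/symbol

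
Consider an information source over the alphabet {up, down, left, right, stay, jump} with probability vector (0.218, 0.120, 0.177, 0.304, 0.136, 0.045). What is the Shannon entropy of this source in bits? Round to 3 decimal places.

H = −Σ pᵢ log₂ pᵢ.
−0.218·log₂(0.218) = 0.4791
−0.120·log₂(0.120) = 0.3671
−0.177·log₂(0.177) = 0.4422
−0.304·log₂(0.304) = 0.5222
−0.136·log₂(0.136) = 0.3915
−0.045·log₂(0.045) = 0.2013
Sum ≈ 2.4033 → 2.403 bits.

2.403 bits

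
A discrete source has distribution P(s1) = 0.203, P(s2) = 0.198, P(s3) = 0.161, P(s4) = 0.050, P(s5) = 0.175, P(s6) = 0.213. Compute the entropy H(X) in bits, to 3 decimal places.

2.485 bits

H = −Σ pᵢ log₂ pᵢ.
−0.203·log₂(0.203) = 0.4670
−0.198·log₂(0.198) = 0.4626
−0.161·log₂(0.161) = 0.4242
−0.050·log₂(0.050) = 0.2161
−0.175·log₂(0.175) = 0.4401
−0.213·log₂(0.213) = 0.4752
Sum ≈ 2.4852 → 2.485 bits.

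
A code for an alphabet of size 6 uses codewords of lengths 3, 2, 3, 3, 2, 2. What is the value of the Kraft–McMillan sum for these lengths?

1.125

With common denominator 2^3 = 8: Σ 2^(−ℓᵢ) = 1/8 + 2/8 + 1/8 + 1/8 + 2/8 + 2/8 = 9/8 = 1.125.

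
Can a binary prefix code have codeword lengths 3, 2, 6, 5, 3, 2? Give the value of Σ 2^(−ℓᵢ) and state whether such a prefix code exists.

0.796875; yes

With common denominator 2^6 = 64: Σ 2^(−ℓᵢ) = 8/64 + 16/64 + 1/64 + 2/64 + 8/64 + 16/64 = 51/64 = 0.796875.
Kraft's inequality requires Σ ≤ 1; here Σ = 0.796875 ≤ 1, so such a prefix code exists.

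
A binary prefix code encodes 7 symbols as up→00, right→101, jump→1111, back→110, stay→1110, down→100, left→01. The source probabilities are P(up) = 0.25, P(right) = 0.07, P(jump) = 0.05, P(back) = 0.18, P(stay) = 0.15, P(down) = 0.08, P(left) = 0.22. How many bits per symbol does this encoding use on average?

L̄ = Σ pᵢ·ℓᵢ = 0.25·2 + 0.07·3 + 0.05·4 + 0.18·3 + 0.15·4 + 0.08·3 + 0.22·2 = 2.73 bits/symbol.

2.73 bits/symbol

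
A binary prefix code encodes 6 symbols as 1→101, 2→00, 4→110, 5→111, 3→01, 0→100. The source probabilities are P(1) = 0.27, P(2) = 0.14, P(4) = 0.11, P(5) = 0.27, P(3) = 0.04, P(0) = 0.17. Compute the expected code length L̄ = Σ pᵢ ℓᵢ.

2.82 bits/symbol

L̄ = Σ pᵢ·ℓᵢ = 0.27·3 + 0.14·2 + 0.11·3 + 0.27·3 + 0.04·2 + 0.17·3 = 2.82 bits/symbol.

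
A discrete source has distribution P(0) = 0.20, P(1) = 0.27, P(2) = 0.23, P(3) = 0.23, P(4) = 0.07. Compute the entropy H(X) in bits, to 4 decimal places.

H = −Σ pᵢ log₂ pᵢ.
−0.20·log₂(0.20) = 0.4644
−0.27·log₂(0.27) = 0.5100
−0.23·log₂(0.23) = 0.4877
−0.23·log₂(0.23) = 0.4877
−0.07·log₂(0.07) = 0.2686
Sum ≈ 2.2183 → 2.2183 bits.

2.2183 bits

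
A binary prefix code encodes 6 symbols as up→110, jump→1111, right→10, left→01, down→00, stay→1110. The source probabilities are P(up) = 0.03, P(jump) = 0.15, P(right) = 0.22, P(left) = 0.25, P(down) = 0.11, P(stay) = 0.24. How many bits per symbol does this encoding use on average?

2.81 bits/symbol

L̄ = Σ pᵢ·ℓᵢ = 0.03·3 + 0.15·4 + 0.22·2 + 0.25·2 + 0.11·2 + 0.24·4 = 2.81 bits/symbol.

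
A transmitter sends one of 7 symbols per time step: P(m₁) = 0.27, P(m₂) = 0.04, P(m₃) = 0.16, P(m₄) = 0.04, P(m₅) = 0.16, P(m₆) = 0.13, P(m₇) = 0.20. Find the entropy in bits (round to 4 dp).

2.5746 bits

H = −Σ pᵢ log₂ pᵢ.
−0.27·log₂(0.27) = 0.5100
−0.04·log₂(0.04) = 0.1858
−0.16·log₂(0.16) = 0.4230
−0.04·log₂(0.04) = 0.1858
−0.16·log₂(0.16) = 0.4230
−0.13·log₂(0.13) = 0.3826
−0.20·log₂(0.20) = 0.4644
Sum ≈ 2.5746 → 2.5746 bits.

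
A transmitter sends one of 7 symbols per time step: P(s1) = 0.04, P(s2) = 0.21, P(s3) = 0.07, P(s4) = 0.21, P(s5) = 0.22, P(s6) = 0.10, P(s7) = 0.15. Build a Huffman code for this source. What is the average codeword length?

2.68 bits/symbol

Repeatedly combine the two least-probable nodes; the expected code length is the sum of the merged weights.
merge 1/25 + 7/100 → 11/100
merge 1/10 + 11/100 → 21/100
merge 3/20 + 21/100 → 9/25
merge 21/100 + 21/100 → 21/50
merge 11/50 + 9/25 → 29/50
merge 21/50 + 29/50 → 1
L = 11/100 + 21/100 + 9/25 + 21/50 + 29/50 + 1 = 67/25 = 2.68 bits/symbol.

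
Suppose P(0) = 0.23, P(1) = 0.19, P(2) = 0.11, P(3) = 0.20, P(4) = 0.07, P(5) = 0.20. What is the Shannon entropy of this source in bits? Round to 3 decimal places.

2.491 bits

H = −Σ pᵢ log₂ pᵢ.
−0.23·log₂(0.23) = 0.4877
−0.19·log₂(0.19) = 0.4552
−0.11·log₂(0.11) = 0.3503
−0.20·log₂(0.20) = 0.4644
−0.07·log₂(0.07) = 0.2686
−0.20·log₂(0.20) = 0.4644
Sum ≈ 2.4905 → 2.491 bits.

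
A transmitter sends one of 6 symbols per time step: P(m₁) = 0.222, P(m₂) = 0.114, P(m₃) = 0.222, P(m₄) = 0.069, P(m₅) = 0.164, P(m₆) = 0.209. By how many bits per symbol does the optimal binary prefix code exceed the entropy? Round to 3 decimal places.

Entropy H = −Σ p log₂ p ≈ 2.4871 bits.
Huffman merges: 69/1000+57/500→183/1000; 41/250+183/1000→347/1000; 209/1000+111/500→431/1000; 111/500+347/1000→569/1000; 431/1000+569/1000→1. L = 253/100 ≈ 2.5300.
L − H = 2.5300 − 2.4871 = 0.043 bits.

0.043 bits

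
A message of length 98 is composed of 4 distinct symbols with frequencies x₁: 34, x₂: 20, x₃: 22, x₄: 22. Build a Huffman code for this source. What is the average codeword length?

Probabilities are the counts divided by 98.
Repeatedly combine the two least-probable nodes; the expected code length is the sum of the merged weights.
merge 10/49 + 11/49 → 3/7
merge 11/49 + 17/49 → 4/7
merge 3/7 + 4/7 → 1
L = 3/7 + 4/7 + 1 = 2 bits/symbol.

2 bits/symbol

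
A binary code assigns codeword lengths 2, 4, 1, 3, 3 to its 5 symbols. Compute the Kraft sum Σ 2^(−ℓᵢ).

1.0625

With common denominator 2^4 = 16: Σ 2^(−ℓᵢ) = 4/16 + 1/16 + 8/16 + 2/16 + 2/16 = 17/16 = 1.0625.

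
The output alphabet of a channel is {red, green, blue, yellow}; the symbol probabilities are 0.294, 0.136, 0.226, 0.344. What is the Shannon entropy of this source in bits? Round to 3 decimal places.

1.925 bits

H = −Σ pᵢ log₂ pᵢ.
−0.294·log₂(0.294) = 0.5192
−0.136·log₂(0.136) = 0.3915
−0.226·log₂(0.226) = 0.4849
−0.344·log₂(0.344) = 0.5296
Sum ≈ 1.9252 → 1.925 bits.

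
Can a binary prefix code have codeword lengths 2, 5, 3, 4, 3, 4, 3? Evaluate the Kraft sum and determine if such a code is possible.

With common denominator 2^5 = 32: Σ 2^(−ℓᵢ) = 8/32 + 1/32 + 4/32 + 2/32 + 4/32 + 2/32 + 4/32 = 25/32 = 0.78125.
Kraft's inequality requires Σ ≤ 1; here Σ = 0.78125 ≤ 1, so such a prefix code exists.

0.78125; yes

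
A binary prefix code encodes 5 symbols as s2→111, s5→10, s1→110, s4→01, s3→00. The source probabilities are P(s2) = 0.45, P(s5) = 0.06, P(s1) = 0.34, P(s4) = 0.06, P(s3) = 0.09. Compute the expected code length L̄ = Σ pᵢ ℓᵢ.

2.79 bits/symbol

L̄ = Σ pᵢ·ℓᵢ = 0.45·3 + 0.06·2 + 0.34·3 + 0.06·2 + 0.09·2 = 2.79 bits/symbol.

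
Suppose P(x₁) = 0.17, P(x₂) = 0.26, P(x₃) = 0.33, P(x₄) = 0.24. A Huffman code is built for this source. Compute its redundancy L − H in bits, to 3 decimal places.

Entropy H = −Σ p log₂ p ≈ 1.9618 bits.
Huffman merges: 17/100+6/25→41/100; 13/50+33/100→59/100; 41/100+59/100→1. L = 2 ≈ 2.0000.
L − H = 2.0000 − 1.9618 = 0.038 bits.

0.038 bits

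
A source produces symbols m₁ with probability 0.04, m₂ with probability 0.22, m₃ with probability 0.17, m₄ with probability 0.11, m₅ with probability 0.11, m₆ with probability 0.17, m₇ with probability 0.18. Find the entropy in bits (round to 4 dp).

H = −Σ pᵢ log₂ pᵢ.
−0.04·log₂(0.04) = 0.1858
−0.22·log₂(0.22) = 0.4806
−0.17·log₂(0.17) = 0.4346
−0.11·log₂(0.11) = 0.3503
−0.11·log₂(0.11) = 0.3503
−0.17·log₂(0.17) = 0.4346
−0.18·log₂(0.18) = 0.4453
Sum ≈ 2.6814 → 2.6814 bits.

2.6814 bits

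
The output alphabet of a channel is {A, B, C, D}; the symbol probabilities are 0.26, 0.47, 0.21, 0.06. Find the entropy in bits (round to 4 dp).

1.7336 bits

H = −Σ pᵢ log₂ pᵢ.
−0.26·log₂(0.26) = 0.5053
−0.47·log₂(0.47) = 0.5120
−0.21·log₂(0.21) = 0.4728
−0.06·log₂(0.06) = 0.2435
Sum ≈ 1.7336 → 1.7336 bits.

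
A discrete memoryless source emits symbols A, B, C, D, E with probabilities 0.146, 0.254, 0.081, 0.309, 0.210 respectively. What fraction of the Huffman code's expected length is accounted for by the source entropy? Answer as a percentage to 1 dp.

98.7%

Entropy H = −Σ p log₂ p ≈ 2.1975 bits.
Huffman merges: 81/1000+73/500→227/1000; 21/100+227/1000→437/1000; 127/500+309/1000→563/1000; 437/1000+563/1000→1. L = 2227/1000 ≈ 2.2270.
Efficiency = H/L = 2.1975/2.2270 = 98.7%.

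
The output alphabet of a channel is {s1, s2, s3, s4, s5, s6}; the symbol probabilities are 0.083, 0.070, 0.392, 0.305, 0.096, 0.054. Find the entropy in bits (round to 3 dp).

2.171 bits

H = −Σ pᵢ log₂ pᵢ.
−0.083·log₂(0.083) = 0.2980
−0.070·log₂(0.070) = 0.2686
−0.392·log₂(0.392) = 0.5296
−0.305·log₂(0.305) = 0.5225
−0.096·log₂(0.096) = 0.3246
−0.054·log₂(0.054) = 0.2274
Sum ≈ 2.1707 → 2.171 bits.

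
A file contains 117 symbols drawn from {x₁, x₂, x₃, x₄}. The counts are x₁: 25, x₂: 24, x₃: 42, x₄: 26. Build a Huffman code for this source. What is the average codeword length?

2 bits/symbol

Probabilities are the counts divided by 117.
Repeatedly combine the two least-probable nodes; the expected code length is the sum of the merged weights.
merge 8/39 + 25/117 → 49/117
merge 2/9 + 14/39 → 68/117
merge 49/117 + 68/117 → 1
L = 49/117 + 68/117 + 1 = 2 bits/symbol.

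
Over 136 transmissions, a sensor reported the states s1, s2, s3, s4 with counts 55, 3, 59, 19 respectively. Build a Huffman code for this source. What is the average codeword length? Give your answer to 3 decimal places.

Probabilities are the counts divided by 136.
Repeatedly combine the two least-probable nodes; the expected code length is the sum of the merged weights.
merge 3/136 + 19/136 → 11/68
merge 11/68 + 55/136 → 77/136
merge 59/136 + 77/136 → 1
L = 11/68 + 77/136 + 1 = 235/136 ≈ 1.728 bits/symbol.

1.728 bits/symbol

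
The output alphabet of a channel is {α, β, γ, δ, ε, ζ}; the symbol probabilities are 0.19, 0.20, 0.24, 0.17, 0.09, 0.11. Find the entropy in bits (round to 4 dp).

2.5113 bits

H = −Σ pᵢ log₂ pᵢ.
−0.19·log₂(0.19) = 0.4552
−0.20·log₂(0.20) = 0.4644
−0.24·log₂(0.24) = 0.4941
−0.17·log₂(0.17) = 0.4346
−0.09·log₂(0.09) = 0.3127
−0.11·log₂(0.11) = 0.3503
Sum ≈ 2.5113 → 2.5113 bits.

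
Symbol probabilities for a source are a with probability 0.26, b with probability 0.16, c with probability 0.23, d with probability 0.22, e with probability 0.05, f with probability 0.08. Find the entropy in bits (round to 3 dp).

2.404 bits

H = −Σ pᵢ log₂ pᵢ.
−0.26·log₂(0.26) = 0.5053
−0.16·log₂(0.16) = 0.4230
−0.23·log₂(0.23) = 0.4877
−0.22·log₂(0.22) = 0.4806
−0.05·log₂(0.05) = 0.2161
−0.08·log₂(0.08) = 0.2915
Sum ≈ 2.4042 → 2.404 bits.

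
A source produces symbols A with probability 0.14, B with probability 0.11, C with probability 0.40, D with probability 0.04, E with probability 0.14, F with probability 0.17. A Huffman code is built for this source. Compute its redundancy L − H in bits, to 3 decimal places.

Entropy H = −Σ p log₂ p ≈ 2.2936 bits.
Huffman merges: 1/25+11/100→3/20; 7/50+7/50→7/25; 3/20+17/100→8/25; 7/25+8/25→3/5; 2/5+3/5→1. L = 47/20 ≈ 2.3500.
L − H = 2.3500 − 2.2936 = 0.056 bits.

0.056 bits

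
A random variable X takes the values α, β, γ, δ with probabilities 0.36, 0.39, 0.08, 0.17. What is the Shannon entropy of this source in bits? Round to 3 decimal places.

1.787 bits

H = −Σ pᵢ log₂ pᵢ.
−0.36·log₂(0.36) = 0.5306
−0.39·log₂(0.39) = 0.5298
−0.08·log₂(0.08) = 0.2915
−0.17·log₂(0.17) = 0.4346
Sum ≈ 1.7865 → 1.787 bits.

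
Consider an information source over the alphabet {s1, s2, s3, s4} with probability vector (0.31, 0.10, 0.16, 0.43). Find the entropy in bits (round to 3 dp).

H = −Σ pᵢ log₂ pᵢ.
−0.31·log₂(0.31) = 0.5238
−0.10·log₂(0.10) = 0.3322
−0.16·log₂(0.16) = 0.4230
−0.43·log₂(0.43) = 0.5236
Sum ≈ 1.8026 → 1.803 bits.

1.803 bits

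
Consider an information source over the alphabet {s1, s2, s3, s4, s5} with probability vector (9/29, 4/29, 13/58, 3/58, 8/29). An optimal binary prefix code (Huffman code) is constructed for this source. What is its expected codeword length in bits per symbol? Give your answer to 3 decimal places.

2.190 bits/symbol

Repeatedly combine the two least-probable nodes; the expected code length is the sum of the merged weights.
merge 3/58 + 4/29 → 11/58
merge 11/58 + 13/58 → 12/29
merge 8/29 + 9/29 → 17/29
merge 12/29 + 17/29 → 1
L = 11/58 + 12/29 + 17/29 + 1 = 127/58 ≈ 2.190 bits/symbol.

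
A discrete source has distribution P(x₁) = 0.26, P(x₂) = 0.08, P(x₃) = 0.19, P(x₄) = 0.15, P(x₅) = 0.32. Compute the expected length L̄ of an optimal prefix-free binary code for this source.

Repeatedly combine the two least-probable nodes; the expected code length is the sum of the merged weights.
merge 2/25 + 3/20 → 23/100
merge 19/100 + 23/100 → 21/50
merge 13/50 + 8/25 → 29/50
merge 21/50 + 29/50 → 1
L = 23/100 + 21/50 + 29/50 + 1 = 223/100 = 2.23 bits/symbol.

2.23 bits/symbol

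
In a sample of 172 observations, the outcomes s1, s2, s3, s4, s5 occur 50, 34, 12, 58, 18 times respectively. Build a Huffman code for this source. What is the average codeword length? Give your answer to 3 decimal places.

Probabilities are the counts divided by 172.
Repeatedly combine the two least-probable nodes; the expected code length is the sum of the merged weights.
merge 3/43 + 9/86 → 15/86
merge 15/86 + 17/86 → 16/43
merge 25/86 + 29/86 → 27/43
merge 16/43 + 27/43 → 1
L = 15/86 + 16/43 + 27/43 + 1 = 187/86 ≈ 2.174 bits/symbol.

2.174 bits/symbol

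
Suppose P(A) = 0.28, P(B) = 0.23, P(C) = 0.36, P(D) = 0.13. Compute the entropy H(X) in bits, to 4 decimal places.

H = −Σ pᵢ log₂ pᵢ.
−0.28·log₂(0.28) = 0.5142
−0.23·log₂(0.23) = 0.4877
−0.36·log₂(0.36) = 0.5306
−0.13·log₂(0.13) = 0.3826
Sum ≈ 1.9151 → 1.9151 bits.

1.9151 bits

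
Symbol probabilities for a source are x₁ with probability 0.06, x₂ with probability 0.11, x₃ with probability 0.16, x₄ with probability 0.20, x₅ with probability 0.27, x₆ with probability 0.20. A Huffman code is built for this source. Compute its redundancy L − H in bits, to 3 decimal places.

0.044 bits

Entropy H = −Σ p log₂ p ≈ 2.4556 bits.
Huffman merges: 3/50+11/100→17/100; 4/25+17/100→33/100; 1/5+1/5→2/5; 27/100+33/100→3/5; 2/5+3/5→1. L = 5/2 ≈ 2.5000.
L − H = 2.5000 − 2.4556 = 0.044 bits.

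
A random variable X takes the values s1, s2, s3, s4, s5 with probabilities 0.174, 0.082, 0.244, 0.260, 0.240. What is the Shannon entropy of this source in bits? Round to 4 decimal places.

2.2308 bits

H = −Σ pᵢ log₂ pᵢ.
−0.174·log₂(0.174) = 0.4390
−0.082·log₂(0.082) = 0.2959
−0.244·log₂(0.244) = 0.4966
−0.260·log₂(0.260) = 0.5053
−0.240·log₂(0.240) = 0.4941
Sum ≈ 2.2308 → 2.2308 bits.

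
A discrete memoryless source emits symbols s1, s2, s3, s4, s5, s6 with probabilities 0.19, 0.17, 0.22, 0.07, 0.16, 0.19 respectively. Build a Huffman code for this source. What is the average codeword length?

Repeatedly combine the two least-probable nodes; the expected code length is the sum of the merged weights.
merge 7/100 + 4/25 → 23/100
merge 17/100 + 19/100 → 9/25
merge 19/100 + 11/50 → 41/100
merge 23/100 + 9/25 → 59/100
merge 41/100 + 59/100 → 1
L = 23/100 + 9/25 + 41/100 + 59/100 + 1 = 259/100 = 2.59 bits/symbol.

2.59 bits/symbol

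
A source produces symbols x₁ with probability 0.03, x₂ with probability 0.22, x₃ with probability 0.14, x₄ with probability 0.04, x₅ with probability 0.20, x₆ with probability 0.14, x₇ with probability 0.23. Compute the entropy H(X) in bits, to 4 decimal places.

H = −Σ pᵢ log₂ pᵢ.
−0.03·log₂(0.03) = 0.1518
−0.22·log₂(0.22) = 0.4806
−0.14·log₂(0.14) = 0.3971
−0.04·log₂(0.04) = 0.1858
−0.20·log₂(0.20) = 0.4644
−0.14·log₂(0.14) = 0.3971
−0.23·log₂(0.23) = 0.4877
Sum ≈ 2.5644 → 2.5644 bits.

2.5644 bits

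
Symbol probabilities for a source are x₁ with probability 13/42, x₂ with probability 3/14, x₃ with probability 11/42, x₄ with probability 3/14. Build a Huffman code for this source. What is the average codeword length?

Repeatedly combine the two least-probable nodes; the expected code length is the sum of the merged weights.
merge 3/14 + 3/14 → 3/7
merge 11/42 + 13/42 → 4/7
merge 3/7 + 4/7 → 1
L = 3/7 + 4/7 + 1 = 2 bits/symbol.

2 bits/symbol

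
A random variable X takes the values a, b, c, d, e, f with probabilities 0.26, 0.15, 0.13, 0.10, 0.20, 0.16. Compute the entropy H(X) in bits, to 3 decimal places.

2.518 bits

H = −Σ pᵢ log₂ pᵢ.
−0.26·log₂(0.26) = 0.5053
−0.15·log₂(0.15) = 0.4105
−0.13·log₂(0.13) = 0.3826
−0.10·log₂(0.10) = 0.3322
−0.20·log₂(0.20) = 0.4644
−0.16·log₂(0.16) = 0.4230
Sum ≈ 2.5181 → 2.518 bits.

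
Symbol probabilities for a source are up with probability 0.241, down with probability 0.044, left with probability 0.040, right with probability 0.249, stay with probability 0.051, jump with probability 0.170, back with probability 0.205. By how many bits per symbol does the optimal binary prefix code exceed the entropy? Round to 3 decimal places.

0.024 bits

Entropy H = −Σ p log₂ p ≈ 2.5005 bits.
Huffman merges: 1/25+11/250→21/250; 51/1000+21/250→27/200; 27/200+17/100→61/200; 41/200+241/1000→223/500; 249/1000+61/200→277/500; 223/500+277/500→1. L = 631/250 ≈ 2.5240.
L − H = 2.5240 − 2.5005 = 0.024 bits.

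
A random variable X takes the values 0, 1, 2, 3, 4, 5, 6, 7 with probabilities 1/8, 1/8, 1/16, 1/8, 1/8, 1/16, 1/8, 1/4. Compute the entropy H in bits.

Each probability is a power of 1/2, so log₂(1/p) is an integer.
H = Σ p·log₂(1/p) = 1/8·3 + 1/8·3 + 1/16·4 + 1/8·3 + 1/8·3 + 1/16·4 + 1/8·3 + 1/4·2 = 2.875 bits.

2.875 bits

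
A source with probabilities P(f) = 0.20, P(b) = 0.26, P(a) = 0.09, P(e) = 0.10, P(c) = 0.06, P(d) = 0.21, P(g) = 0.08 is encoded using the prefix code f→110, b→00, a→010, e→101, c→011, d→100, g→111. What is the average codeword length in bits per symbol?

2.74 bits/symbol

L̄ = Σ pᵢ·ℓᵢ = 0.20·3 + 0.26·2 + 0.09·3 + 0.10·3 + 0.06·3 + 0.21·3 + 0.08·3 = 2.74 bits/symbol.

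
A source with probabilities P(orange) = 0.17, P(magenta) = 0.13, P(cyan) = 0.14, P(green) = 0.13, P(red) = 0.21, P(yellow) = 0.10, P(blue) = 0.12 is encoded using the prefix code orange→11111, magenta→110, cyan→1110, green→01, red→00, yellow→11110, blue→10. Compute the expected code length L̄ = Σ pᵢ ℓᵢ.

L̄ = Σ pᵢ·ℓᵢ = 0.17·5 + 0.13·3 + 0.14·4 + 0.13·2 + 0.21·2 + 0.10·5 + 0.12·2 = 3.22 bits/symbol.

3.22 bits/symbol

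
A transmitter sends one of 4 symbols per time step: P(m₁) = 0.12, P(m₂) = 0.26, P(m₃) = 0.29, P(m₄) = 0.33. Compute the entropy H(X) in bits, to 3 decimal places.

H = −Σ pᵢ log₂ pᵢ.
−0.12·log₂(0.12) = 0.3671
−0.26·log₂(0.26) = 0.5053
−0.29·log₂(0.29) = 0.5179
−0.33·log₂(0.33) = 0.5278
Sum ≈ 1.9181 → 1.918 bits.

1.918 bits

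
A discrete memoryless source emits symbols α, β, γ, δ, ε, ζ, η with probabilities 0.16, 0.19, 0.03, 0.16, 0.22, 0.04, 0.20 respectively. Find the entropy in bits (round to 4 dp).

H = −Σ pᵢ log₂ pᵢ.
−0.16·log₂(0.16) = 0.4230
−0.19·log₂(0.19) = 0.4552
−0.03·log₂(0.03) = 0.1518
−0.16·log₂(0.16) = 0.4230
−0.22·log₂(0.22) = 0.4806
−0.04·log₂(0.04) = 0.1858
−0.20·log₂(0.20) = 0.4644
Sum ≈ 2.5837 → 2.5837 bits.

2.5837 bits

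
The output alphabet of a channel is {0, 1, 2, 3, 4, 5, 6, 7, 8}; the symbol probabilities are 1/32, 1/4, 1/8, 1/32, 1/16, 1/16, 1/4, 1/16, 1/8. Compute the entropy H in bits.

2.8125 bits

Each probability is a power of 1/2, so log₂(1/p) is an integer.
H = Σ p·log₂(1/p) = 1/32·5 + 1/4·2 + 1/8·3 + 1/32·5 + 1/16·4 + 1/16·4 + 1/4·2 + 1/16·4 + 1/8·3 = 2.8125 bits.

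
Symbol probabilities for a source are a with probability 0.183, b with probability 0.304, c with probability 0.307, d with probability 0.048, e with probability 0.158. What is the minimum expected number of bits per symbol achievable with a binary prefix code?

Repeatedly combine the two least-probable nodes; the expected code length is the sum of the merged weights.
merge 6/125 + 79/500 → 103/500
merge 183/1000 + 103/500 → 389/1000
merge 38/125 + 307/1000 → 611/1000
merge 389/1000 + 611/1000 → 1
L = 103/500 + 389/1000 + 611/1000 + 1 = 1103/500 = 2.206 bits/symbol.

2.206 bits/symbol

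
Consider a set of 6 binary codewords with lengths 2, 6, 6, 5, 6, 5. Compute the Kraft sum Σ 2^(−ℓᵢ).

0.359375

With common denominator 2^6 = 64: Σ 2^(−ℓᵢ) = 16/64 + 1/64 + 1/64 + 2/64 + 1/64 + 2/64 = 23/64 = 0.359375.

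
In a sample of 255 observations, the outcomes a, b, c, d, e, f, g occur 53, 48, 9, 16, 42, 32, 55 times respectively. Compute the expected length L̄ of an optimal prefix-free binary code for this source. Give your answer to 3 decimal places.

2.675 bits/symbol

Probabilities are the counts divided by 255.
Repeatedly combine the two least-probable nodes; the expected code length is the sum of the merged weights.
merge 3/85 + 16/255 → 5/51
merge 5/51 + 32/255 → 19/85
merge 14/85 + 16/85 → 6/17
merge 53/255 + 11/51 → 36/85
merge 19/85 + 6/17 → 49/85
merge 36/85 + 49/85 → 1
L = 5/51 + 19/85 + 6/17 + 36/85 + 49/85 + 1 = 682/255 ≈ 2.675 bits/symbol.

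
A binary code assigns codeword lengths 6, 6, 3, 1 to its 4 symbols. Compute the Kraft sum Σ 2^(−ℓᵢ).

0.65625

With common denominator 2^6 = 64: Σ 2^(−ℓᵢ) = 1/64 + 1/64 + 8/64 + 32/64 = 42/64 = 0.65625.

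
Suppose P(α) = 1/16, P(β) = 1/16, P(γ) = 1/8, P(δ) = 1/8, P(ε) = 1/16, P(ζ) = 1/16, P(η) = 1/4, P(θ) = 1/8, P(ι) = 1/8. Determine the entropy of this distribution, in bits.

3 bits

Each probability is a power of 1/2, so log₂(1/p) is an integer.
H = Σ p·log₂(1/p) = 1/16·4 + 1/16·4 + 1/8·3 + 1/8·3 + 1/16·4 + 1/16·4 + 1/4·2 + 1/8·3 + 1/8·3 = 3 bits.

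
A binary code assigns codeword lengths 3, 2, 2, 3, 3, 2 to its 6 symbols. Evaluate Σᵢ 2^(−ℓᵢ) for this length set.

1.125

With common denominator 2^3 = 8: Σ 2^(−ℓᵢ) = 1/8 + 2/8 + 2/8 + 1/8 + 1/8 + 2/8 = 9/8 = 1.125.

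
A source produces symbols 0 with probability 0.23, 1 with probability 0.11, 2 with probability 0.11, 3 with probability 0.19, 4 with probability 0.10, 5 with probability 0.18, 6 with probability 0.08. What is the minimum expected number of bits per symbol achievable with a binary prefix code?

2.76 bits/symbol

Repeatedly combine the two least-probable nodes; the expected code length is the sum of the merged weights.
merge 2/25 + 1/10 → 9/50
merge 11/100 + 11/100 → 11/50
merge 9/50 + 9/50 → 9/25
merge 19/100 + 11/50 → 41/100
merge 23/100 + 9/25 → 59/100
merge 41/100 + 59/100 → 1
L = 9/50 + 11/50 + 9/25 + 41/100 + 59/100 + 1 = 69/25 = 2.76 bits/symbol.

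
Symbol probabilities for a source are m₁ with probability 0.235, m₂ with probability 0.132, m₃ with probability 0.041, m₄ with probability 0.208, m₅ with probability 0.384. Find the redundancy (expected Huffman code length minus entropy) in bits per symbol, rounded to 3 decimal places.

0.103 bits

Entropy H = −Σ p log₂ p ≈ 2.0670 bits.
Huffman merges: 41/1000+33/250→173/1000; 173/1000+26/125→381/1000; 47/200+381/1000→77/125; 48/125+77/125→1. L = 217/100 ≈ 2.1700.
L − H = 2.1700 − 2.0670 = 0.103 bits.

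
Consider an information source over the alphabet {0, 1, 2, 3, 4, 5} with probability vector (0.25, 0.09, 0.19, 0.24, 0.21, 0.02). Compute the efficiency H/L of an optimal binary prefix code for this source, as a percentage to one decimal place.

97.4%

Entropy H = −Σ p log₂ p ≈ 2.3477 bits.
Huffman merges: 1/50+9/100→11/100; 11/100+19/100→3/10; 21/100+6/25→9/20; 1/4+3/10→11/20; 9/20+11/20→1. L = 241/100 ≈ 2.4100.
Efficiency = H/L = 2.3477/2.4100 = 97.4%.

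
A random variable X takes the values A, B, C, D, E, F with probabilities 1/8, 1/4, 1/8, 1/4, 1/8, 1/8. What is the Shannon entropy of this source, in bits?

2.5 bits

Each probability is a power of 1/2, so log₂(1/p) is an integer.
H = Σ p·log₂(1/p) = 1/8·3 + 1/4·2 + 1/8·3 + 1/4·2 + 1/8·3 + 1/8·3 = 2.5 bits.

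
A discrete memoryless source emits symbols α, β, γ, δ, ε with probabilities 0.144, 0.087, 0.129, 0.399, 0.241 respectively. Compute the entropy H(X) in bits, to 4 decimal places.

H = −Σ pᵢ log₂ pᵢ.
−0.144·log₂(0.144) = 0.4026
−0.087·log₂(0.087) = 0.3065
−0.129·log₂(0.129) = 0.3811
−0.399·log₂(0.399) = 0.5289
−0.241·log₂(0.241) = 0.4947
Sum ≈ 2.1139 → 2.1139 bits.

2.1139 bits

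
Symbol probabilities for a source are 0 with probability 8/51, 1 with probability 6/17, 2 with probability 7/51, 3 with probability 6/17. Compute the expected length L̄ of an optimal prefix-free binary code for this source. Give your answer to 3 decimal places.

Repeatedly combine the two least-probable nodes; the expected code length is the sum of the merged weights.
merge 7/51 + 8/51 → 5/17
merge 5/17 + 6/17 → 11/17
merge 6/17 + 11/17 → 1
L = 5/17 + 11/17 + 1 = 33/17 ≈ 1.941 bits/symbol.

1.941 bits/symbol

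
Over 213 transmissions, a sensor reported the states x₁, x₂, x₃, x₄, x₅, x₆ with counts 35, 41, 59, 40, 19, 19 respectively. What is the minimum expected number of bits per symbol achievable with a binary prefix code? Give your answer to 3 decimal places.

Probabilities are the counts divided by 213.
Repeatedly combine the two least-probable nodes; the expected code length is the sum of the merged weights.
merge 19/213 + 19/213 → 38/213
merge 35/213 + 38/213 → 73/213
merge 40/213 + 41/213 → 27/71
merge 59/213 + 73/213 → 44/71
merge 27/71 + 44/71 → 1
L = 38/213 + 73/213 + 27/71 + 44/71 + 1 = 179/71 ≈ 2.521 bits/symbol.

2.521 bits/symbol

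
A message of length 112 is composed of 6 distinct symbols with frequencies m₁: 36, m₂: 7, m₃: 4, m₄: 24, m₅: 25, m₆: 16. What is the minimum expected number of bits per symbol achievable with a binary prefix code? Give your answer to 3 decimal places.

2.339 bits/symbol

Probabilities are the counts divided by 112.
Repeatedly combine the two least-probable nodes; the expected code length is the sum of the merged weights.
merge 1/28 + 1/16 → 11/112
merge 11/112 + 1/7 → 27/112
merge 3/14 + 25/112 → 7/16
merge 27/112 + 9/28 → 9/16
merge 7/16 + 9/16 → 1
L = 11/112 + 27/112 + 7/16 + 9/16 + 1 = 131/56 ≈ 2.339 bits/symbol.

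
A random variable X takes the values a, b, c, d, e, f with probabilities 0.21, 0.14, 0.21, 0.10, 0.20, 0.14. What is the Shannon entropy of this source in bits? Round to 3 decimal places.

H = −Σ pᵢ log₂ pᵢ.
−0.21·log₂(0.21) = 0.4728
−0.14·log₂(0.14) = 0.3971
−0.21·log₂(0.21) = 0.4728
−0.10·log₂(0.10) = 0.3322
−0.20·log₂(0.20) = 0.4644
−0.14·log₂(0.14) = 0.3971
Sum ≈ 2.5364 → 2.536 bits.

2.536 bits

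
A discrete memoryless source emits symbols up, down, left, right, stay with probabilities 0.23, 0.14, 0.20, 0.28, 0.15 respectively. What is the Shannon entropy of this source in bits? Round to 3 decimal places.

2.274 bits

H = −Σ pᵢ log₂ pᵢ.
−0.23·log₂(0.23) = 0.4877
−0.14·log₂(0.14) = 0.3971
−0.20·log₂(0.20) = 0.4644
−0.28·log₂(0.28) = 0.5142
−0.15·log₂(0.15) = 0.4105
Sum ≈ 2.2739 → 2.274 bits.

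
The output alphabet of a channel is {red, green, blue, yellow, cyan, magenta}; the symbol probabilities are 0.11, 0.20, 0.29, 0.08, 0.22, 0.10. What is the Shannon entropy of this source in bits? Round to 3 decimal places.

2.437 bits

H = −Σ pᵢ log₂ pᵢ.
−0.11·log₂(0.11) = 0.3503
−0.20·log₂(0.20) = 0.4644
−0.29·log₂(0.29) = 0.5179
−0.08·log₂(0.08) = 0.2915
−0.22·log₂(0.22) = 0.4806
−0.10·log₂(0.10) = 0.3322
Sum ≈ 2.4369 → 2.437 bits.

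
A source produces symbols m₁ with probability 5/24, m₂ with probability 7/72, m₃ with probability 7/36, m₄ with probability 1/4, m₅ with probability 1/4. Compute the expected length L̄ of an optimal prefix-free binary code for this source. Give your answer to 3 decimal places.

2.292 bits/symbol

Repeatedly combine the two least-probable nodes; the expected code length is the sum of the merged weights.
merge 7/72 + 7/36 → 7/24
merge 5/24 + 1/4 → 11/24
merge 1/4 + 7/24 → 13/24
merge 11/24 + 13/24 → 1
L = 7/24 + 11/24 + 13/24 + 1 = 55/24 ≈ 2.292 bits/symbol.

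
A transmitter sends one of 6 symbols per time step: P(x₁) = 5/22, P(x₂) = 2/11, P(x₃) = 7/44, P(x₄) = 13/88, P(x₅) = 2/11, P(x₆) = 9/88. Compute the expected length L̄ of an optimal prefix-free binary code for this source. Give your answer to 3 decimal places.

2.591 bits/symbol

Repeatedly combine the two least-probable nodes; the expected code length is the sum of the merged weights.
merge 9/88 + 13/88 → 1/4
merge 7/44 + 2/11 → 15/44
merge 2/11 + 5/22 → 9/22
merge 1/4 + 15/44 → 13/22
merge 9/22 + 13/22 → 1
L = 1/4 + 15/44 + 9/22 + 13/22 + 1 = 57/22 ≈ 2.591 bits/symbol.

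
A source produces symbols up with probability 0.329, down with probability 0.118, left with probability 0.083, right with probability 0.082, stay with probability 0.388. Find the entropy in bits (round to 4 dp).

2.0153 bits

H = −Σ pᵢ log₂ pᵢ.
−0.329·log₂(0.329) = 0.5277
−0.118·log₂(0.118) = 0.3638
−0.083·log₂(0.083) = 0.2980
−0.082·log₂(0.082) = 0.2959
−0.388·log₂(0.388) = 0.5300
Sum ≈ 2.0153 → 2.0153 bits.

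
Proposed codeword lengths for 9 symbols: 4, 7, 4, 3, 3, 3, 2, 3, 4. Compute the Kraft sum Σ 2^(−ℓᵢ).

0.9453125

With common denominator 2^7 = 128: Σ 2^(−ℓᵢ) = 8/128 + 1/128 + 8/128 + 16/128 + 16/128 + 16/128 + 32/128 + 16/128 + 8/128 = 121/128 = 0.9453125.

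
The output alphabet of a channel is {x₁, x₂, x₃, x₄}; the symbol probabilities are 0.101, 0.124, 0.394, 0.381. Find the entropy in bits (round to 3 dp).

H = −Σ pᵢ log₂ pᵢ.
−0.101·log₂(0.101) = 0.3341
−0.124·log₂(0.124) = 0.3734
−0.394·log₂(0.394) = 0.5294
−0.381·log₂(0.381) = 0.5304
Sum ≈ 1.7673 → 1.767 bits.

1.767 bits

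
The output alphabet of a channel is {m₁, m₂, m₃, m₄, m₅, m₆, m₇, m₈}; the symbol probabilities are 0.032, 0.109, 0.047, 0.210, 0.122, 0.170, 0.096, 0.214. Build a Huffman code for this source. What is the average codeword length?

Repeatedly combine the two least-probable nodes; the expected code length is the sum of the merged weights.
merge 4/125 + 47/1000 → 79/1000
merge 79/1000 + 12/125 → 7/40
merge 109/1000 + 61/500 → 231/1000
merge 17/100 + 7/40 → 69/200
merge 21/100 + 107/500 → 53/125
merge 231/1000 + 69/200 → 72/125
merge 53/125 + 72/125 → 1
L = 79/1000 + 7/40 + 231/1000 + 69/200 + 53/125 + 72/125 + 1 = 283/100 = 2.83 bits/symbol.

2.83 bits/symbol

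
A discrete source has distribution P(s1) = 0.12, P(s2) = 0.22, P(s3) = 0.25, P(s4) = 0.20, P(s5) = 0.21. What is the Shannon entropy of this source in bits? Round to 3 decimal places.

H = −Σ pᵢ log₂ pᵢ.
−0.12·log₂(0.12) = 0.3671
−0.22·log₂(0.22) = 0.4806
−0.25·log₂(0.25) = 0.5000
−0.20·log₂(0.20) = 0.4644
−0.21·log₂(0.21) = 0.4728
Sum ≈ 2.2848 → 2.285 bits.

2.285 bits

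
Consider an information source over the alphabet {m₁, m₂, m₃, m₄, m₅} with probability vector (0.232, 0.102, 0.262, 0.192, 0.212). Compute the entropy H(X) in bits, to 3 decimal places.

H = −Σ pᵢ log₂ pᵢ.
−0.232·log₂(0.232) = 0.4890
−0.102·log₂(0.102) = 0.3359
−0.262·log₂(0.262) = 0.5063
−0.192·log₂(0.192) = 0.4571
−0.212·log₂(0.212) = 0.4744
Sum ≈ 2.2628 → 2.263 bits.

2.263 bits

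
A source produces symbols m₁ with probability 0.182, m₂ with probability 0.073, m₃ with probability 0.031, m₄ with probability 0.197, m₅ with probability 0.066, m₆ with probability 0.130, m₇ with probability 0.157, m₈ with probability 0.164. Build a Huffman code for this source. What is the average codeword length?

Repeatedly combine the two least-probable nodes; the expected code length is the sum of the merged weights.
merge 31/1000 + 33/500 → 97/1000
merge 73/1000 + 97/1000 → 17/100
merge 13/100 + 157/1000 → 287/1000
merge 41/250 + 17/100 → 167/500
merge 91/500 + 197/1000 → 379/1000
merge 287/1000 + 167/500 → 621/1000
merge 379/1000 + 621/1000 → 1
L = 97/1000 + 17/100 + 287/1000 + 167/500 + 379/1000 + 621/1000 + 1 = 361/125 = 2.888 bits/symbol.

2.888 bits/symbol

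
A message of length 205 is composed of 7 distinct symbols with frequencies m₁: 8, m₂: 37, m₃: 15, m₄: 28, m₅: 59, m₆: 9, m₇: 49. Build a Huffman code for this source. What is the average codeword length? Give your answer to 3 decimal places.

Probabilities are the counts divided by 205.
Repeatedly combine the two least-probable nodes; the expected code length is the sum of the merged weights.
merge 8/205 + 9/205 → 17/205
merge 3/41 + 17/205 → 32/205
merge 28/205 + 32/205 → 12/41
merge 37/205 + 49/205 → 86/205
merge 59/205 + 12/41 → 119/205
merge 86/205 + 119/205 → 1
L = 17/205 + 32/205 + 12/41 + 86/205 + 119/205 + 1 = 519/205 ≈ 2.532 bits/symbol.

2.532 bits/symbol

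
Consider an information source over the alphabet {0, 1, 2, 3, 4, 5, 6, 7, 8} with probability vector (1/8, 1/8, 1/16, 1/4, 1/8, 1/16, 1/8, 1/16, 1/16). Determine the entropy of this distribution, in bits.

Each probability is a power of 1/2, so log₂(1/p) is an integer.
H = Σ p·log₂(1/p) = 1/8·3 + 1/8·3 + 1/16·4 + 1/4·2 + 1/8·3 + 1/16·4 + 1/8·3 + 1/16·4 + 1/16·4 = 3 bits.

3 bits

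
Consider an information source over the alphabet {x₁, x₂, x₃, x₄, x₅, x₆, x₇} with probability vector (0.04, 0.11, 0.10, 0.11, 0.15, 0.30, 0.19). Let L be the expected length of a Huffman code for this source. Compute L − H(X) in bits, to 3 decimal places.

0.045 bits

Entropy H = −Σ p log₂ p ≈ 2.6054 bits.
Huffman merges: 1/25+1/10→7/50; 11/100+11/100→11/50; 7/50+3/20→29/100; 19/100+11/50→41/100; 29/100+3/10→59/100; 41/100+59/100→1. L = 53/20 ≈ 2.6500.
L − H = 2.6500 − 2.6054 = 0.045 bits.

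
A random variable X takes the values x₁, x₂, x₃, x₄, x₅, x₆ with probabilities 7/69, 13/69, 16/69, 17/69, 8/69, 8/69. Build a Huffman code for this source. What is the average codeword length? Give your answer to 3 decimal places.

2.522 bits/symbol

Repeatedly combine the two least-probable nodes; the expected code length is the sum of the merged weights.
merge 7/69 + 8/69 → 5/23
merge 8/69 + 13/69 → 7/23
merge 5/23 + 16/69 → 31/69
merge 17/69 + 7/23 → 38/69
merge 31/69 + 38/69 → 1
L = 5/23 + 7/23 + 31/69 + 38/69 + 1 = 58/23 ≈ 2.522 bits/symbol.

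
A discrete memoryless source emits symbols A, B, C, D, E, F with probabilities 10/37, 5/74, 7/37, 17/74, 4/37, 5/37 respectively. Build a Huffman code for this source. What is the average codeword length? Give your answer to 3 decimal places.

2.486 bits/symbol

Repeatedly combine the two least-probable nodes; the expected code length is the sum of the merged weights.
merge 5/74 + 4/37 → 13/74
merge 5/37 + 13/74 → 23/74
merge 7/37 + 17/74 → 31/74
merge 10/37 + 23/74 → 43/74
merge 31/74 + 43/74 → 1
L = 13/74 + 23/74 + 31/74 + 43/74 + 1 = 92/37 ≈ 2.486 bits/symbol.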